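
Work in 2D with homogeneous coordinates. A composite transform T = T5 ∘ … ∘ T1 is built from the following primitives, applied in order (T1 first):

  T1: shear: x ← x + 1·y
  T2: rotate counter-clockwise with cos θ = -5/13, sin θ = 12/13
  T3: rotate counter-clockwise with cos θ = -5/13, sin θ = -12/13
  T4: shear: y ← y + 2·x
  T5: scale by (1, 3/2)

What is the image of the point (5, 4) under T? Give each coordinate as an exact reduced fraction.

T(p) = (9, 33)

T1 shear: x ← x + 1·y: (5, 4) → (9, 4)
T2 rotate counter-clockwise with cos θ = -5/13, sin θ = 12/13: (9, 4) → (-93/13, 88/13)
T3 rotate counter-clockwise with cos θ = -5/13, sin θ = -12/13: (-93/13, 88/13) → (9, 4)
T4 shear: y ← y + 2·x: (9, 4) → (9, 22)
T5 scale by (1, 3/2): (9, 22) → (9, 33)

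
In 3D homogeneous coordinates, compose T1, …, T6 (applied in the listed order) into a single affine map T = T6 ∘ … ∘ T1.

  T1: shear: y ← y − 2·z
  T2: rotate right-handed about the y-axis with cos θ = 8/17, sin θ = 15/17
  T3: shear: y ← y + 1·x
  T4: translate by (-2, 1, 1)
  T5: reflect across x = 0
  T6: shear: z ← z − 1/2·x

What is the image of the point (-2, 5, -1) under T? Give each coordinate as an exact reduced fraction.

T(p) = (65/17, 105/17, 13/34)

T1 shear: y ← y − 2·z: (-2, 5, -1) → (-2, 7, -1)
T2 rotate right-handed about the y-axis with cos θ = 8/17, sin θ = 15/17: (-2, 7, -1) → (-31/17, 7, 22/17)
T3 shear: y ← y + 1·x: (-31/17, 7, 22/17) → (-31/17, 88/17, 22/17)
T4 translate by (-2, 1, 1): (-31/17, 88/17, 22/17) → (-65/17, 105/17, 39/17)
T5 reflect across x = 0: (-65/17, 105/17, 39/17) → (65/17, 105/17, 39/17)
T6 shear: z ← z − 1/2·x: (65/17, 105/17, 39/17) → (65/17, 105/17, 13/34)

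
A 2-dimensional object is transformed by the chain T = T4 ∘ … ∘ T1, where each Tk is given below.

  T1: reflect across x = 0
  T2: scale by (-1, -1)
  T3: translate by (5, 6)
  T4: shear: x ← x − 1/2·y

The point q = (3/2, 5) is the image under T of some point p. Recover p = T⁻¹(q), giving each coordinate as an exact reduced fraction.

T1 = [-1 0 0; 0 1 0; 0 0 1]
T2·T1 = [1 0 0; 0 -1 0; 0 0 1]
T3·…·T1 = [1 0 5; 0 -1 6; 0 0 1]
T4·…·T1 = [1 1/2 2; 0 -1 6; 0 0 1]
det M = -1; M⁻¹ = [1 1/2 -5; 0 -1 6; 0 0 1]
M⁻¹ · (3/2, 5)ᵀ = (-1, 1)ᵀ

p = (-1, 1)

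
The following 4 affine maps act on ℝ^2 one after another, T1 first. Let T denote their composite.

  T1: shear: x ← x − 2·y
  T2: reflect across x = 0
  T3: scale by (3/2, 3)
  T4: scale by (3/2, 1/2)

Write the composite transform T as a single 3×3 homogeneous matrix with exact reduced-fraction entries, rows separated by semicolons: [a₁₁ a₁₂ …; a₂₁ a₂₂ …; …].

T1 = [1 -2 0; 0 1 0; 0 0 1]
T2·T1 = [-1 2 0; 0 1 0; 0 0 1]
T3·…·T1 = [-3/2 3 0; 0 3 0; 0 0 1]
T4·…·T1 = [-9/4 9/2 0; 0 3/2 0; 0 0 1]

T = [-9/4 9/2 0; 0 3/2 0; 0 0 1]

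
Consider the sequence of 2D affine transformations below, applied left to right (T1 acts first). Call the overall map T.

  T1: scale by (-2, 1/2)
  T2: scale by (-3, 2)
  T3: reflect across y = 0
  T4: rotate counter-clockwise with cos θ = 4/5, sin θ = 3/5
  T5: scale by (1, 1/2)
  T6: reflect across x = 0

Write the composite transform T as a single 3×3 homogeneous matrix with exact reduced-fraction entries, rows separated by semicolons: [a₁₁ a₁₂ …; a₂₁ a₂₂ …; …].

T1 = [-2 0 0; 0 1/2 0; 0 0 1]
T2·T1 = [6 0 0; 0 1 0; 0 0 1]
T3·…·T1 = [6 0 0; 0 -1 0; 0 0 1]
T4·…·T1 = [24/5 3/5 0; 18/5 -4/5 0; 0 0 1]
T5·…·T1 = [24/5 3/5 0; 9/5 -2/5 0; 0 0 1]
T6·…·T1 = [-24/5 -3/5 0; 9/5 -2/5 0; 0 0 1]

T = [-24/5 -3/5 0; 9/5 -2/5 0; 0 0 1]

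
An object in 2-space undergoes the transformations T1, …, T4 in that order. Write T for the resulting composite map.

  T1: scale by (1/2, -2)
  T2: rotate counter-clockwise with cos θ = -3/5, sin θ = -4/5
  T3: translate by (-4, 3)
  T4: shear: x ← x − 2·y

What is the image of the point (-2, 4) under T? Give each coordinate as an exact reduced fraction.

T1 scale by (1/2, -2): (-2, 4) → (-1, -8)
T2 rotate counter-clockwise with cos θ = -3/5, sin θ = -4/5: (-1, -8) → (-29/5, 28/5)
T3 translate by (-4, 3): (-29/5, 28/5) → (-49/5, 43/5)
T4 shear: x ← x − 2·y: (-49/5, 43/5) → (-27, 43/5)

T(p) = (-27, 43/5)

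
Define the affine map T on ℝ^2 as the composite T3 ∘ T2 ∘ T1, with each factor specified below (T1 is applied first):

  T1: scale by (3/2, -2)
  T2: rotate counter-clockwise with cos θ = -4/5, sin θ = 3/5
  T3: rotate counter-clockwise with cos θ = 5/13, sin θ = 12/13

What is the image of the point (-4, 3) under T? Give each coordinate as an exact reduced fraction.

T1 scale by (3/2, -2): (-4, 3) → (-6, -6)
T2 rotate counter-clockwise with cos θ = -4/5, sin θ = 3/5: (-6, -6) → (42/5, 6/5)
T3 rotate counter-clockwise with cos θ = 5/13, sin θ = 12/13: (42/5, 6/5) → (138/65, 534/65)

T(p) = (138/65, 534/65)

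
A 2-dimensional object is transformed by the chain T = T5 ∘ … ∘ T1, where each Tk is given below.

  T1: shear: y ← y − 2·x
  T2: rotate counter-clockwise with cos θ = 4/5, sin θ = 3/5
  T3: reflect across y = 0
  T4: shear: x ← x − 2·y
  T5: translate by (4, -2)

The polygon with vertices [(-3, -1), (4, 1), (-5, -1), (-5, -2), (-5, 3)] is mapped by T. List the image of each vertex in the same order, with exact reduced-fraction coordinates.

T1 shear: y ← y − 2·x: (-3, -1) → (-3, 5); (4, 1) → (4, -7); (-5, -1) → (-5, 9); (-5, -2) → (-5, 8); (-5, 3) → (-5, 13)
T2 rotate counter-clockwise with cos θ = 4/5, sin θ = 3/5: (-3, 5) → (-27/5, 11/5); (4, -7) → (37/5, -16/5); (-5, 9) → (-47/5, 21/5); (-5, 8) → (-44/5, 17/5); (-5, 13) → (-59/5, 37/5)
T3 reflect across y = 0: (-27/5, 11/5) → (-27/5, -11/5); (37/5, -16/5) → (37/5, 16/5); (-47/5, 21/5) → (-47/5, -21/5); (-44/5, 17/5) → (-44/5, -17/5); (-59/5, 37/5) → (-59/5, -37/5)
T4 shear: x ← x − 2·y: (-27/5, -11/5) → (-1, -11/5); (37/5, 16/5) → (1, 16/5); (-47/5, -21/5) → (-1, -21/5); (-44/5, -17/5) → (-2, -17/5); (-59/5, -37/5) → (3, -37/5)
T5 translate by (4, -2): (-1, -11/5) → (3, -21/5); (1, 16/5) → (5, 6/5); (-1, -21/5) → (3, -31/5); (-2, -17/5) → (2, -27/5); (3, -37/5) → (7, -47/5)

image vertices: (3, -21/5), (5, 6/5), (3, -31/5), (2, -27/5), (7, -47/5)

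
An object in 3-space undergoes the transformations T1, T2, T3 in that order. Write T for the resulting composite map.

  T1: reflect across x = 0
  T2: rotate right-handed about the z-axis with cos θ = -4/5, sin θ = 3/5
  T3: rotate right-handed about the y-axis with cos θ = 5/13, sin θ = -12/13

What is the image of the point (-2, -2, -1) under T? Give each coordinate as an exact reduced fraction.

T(p) = (10/13, 14/5, -49/65)

T1 reflect across x = 0: (-2, -2, -1) → (2, -2, -1)
T2 rotate right-handed about the z-axis with cos θ = -4/5, sin θ = 3/5: (2, -2, -1) → (-2/5, 14/5, -1)
T3 rotate right-handed about the y-axis with cos θ = 5/13, sin θ = -12/13: (-2/5, 14/5, -1) → (10/13, 14/5, -49/65)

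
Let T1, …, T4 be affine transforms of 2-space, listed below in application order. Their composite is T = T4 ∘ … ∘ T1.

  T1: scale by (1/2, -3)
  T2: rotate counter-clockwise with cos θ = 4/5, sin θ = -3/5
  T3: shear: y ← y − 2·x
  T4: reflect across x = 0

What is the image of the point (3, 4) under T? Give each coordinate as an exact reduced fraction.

T1 scale by (1/2, -3): (3, 4) → (3/2, -12)
T2 rotate counter-clockwise with cos θ = 4/5, sin θ = -3/5: (3/2, -12) → (-6, -21/2)
T3 shear: y ← y − 2·x: (-6, -21/2) → (-6, 3/2)
T4 reflect across x = 0: (-6, 3/2) → (6, 3/2)

T(p) = (6, 3/2)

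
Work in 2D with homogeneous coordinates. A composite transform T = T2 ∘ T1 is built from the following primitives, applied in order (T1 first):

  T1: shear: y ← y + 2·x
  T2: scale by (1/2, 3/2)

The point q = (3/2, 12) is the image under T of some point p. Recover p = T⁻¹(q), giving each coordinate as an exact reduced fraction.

p = (3, 2)

T1 = [1 0 0; 2 1 0; 0 0 1]
T2·T1 = [1/2 0 0; 3 3/2 0; 0 0 1]
det M = 3/4; M⁻¹ = [2 0 0; -4 2/3 0; 0 0 1]
M⁻¹ · (3/2, 12)ᵀ = (3, 2)ᵀ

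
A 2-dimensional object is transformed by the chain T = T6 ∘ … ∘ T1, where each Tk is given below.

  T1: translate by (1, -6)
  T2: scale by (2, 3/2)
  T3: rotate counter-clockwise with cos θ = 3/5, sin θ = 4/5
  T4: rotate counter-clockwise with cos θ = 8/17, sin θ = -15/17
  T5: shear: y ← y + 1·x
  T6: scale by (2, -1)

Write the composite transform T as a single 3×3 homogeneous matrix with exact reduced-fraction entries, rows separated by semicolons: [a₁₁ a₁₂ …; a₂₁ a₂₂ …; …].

T1 = [1 0 1; 0 1 -6; 0 0 1]
T2·T1 = [2 0 2; 0 3/2 -9; 0 0 1]
T3·…·T1 = [6/5 -6/5 42/5; 8/5 9/10 -19/5; 0 0 1]
T4·…·T1 = [168/85 39/170 3/5; -26/85 126/85 -46/5; 0 0 1]
T5·…·T1 = [168/85 39/170 3/5; 142/85 291/170 -43/5; 0 0 1]
T6·…·T1 = [336/85 39/85 6/5; -142/85 -291/170 43/5; 0 0 1]

T = [336/85 39/85 6/5; -142/85 -291/170 43/5; 0 0 1]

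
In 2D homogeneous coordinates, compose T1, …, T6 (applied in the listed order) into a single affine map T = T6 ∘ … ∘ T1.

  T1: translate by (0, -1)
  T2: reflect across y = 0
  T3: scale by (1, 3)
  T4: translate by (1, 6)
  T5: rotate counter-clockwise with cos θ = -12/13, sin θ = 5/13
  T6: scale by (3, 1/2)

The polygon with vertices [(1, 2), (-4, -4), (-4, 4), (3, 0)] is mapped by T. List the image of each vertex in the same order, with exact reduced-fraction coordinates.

T1 translate by (0, -1): (1, 2) → (1, 1); (-4, -4) → (-4, -5); (-4, 4) → (-4, 3); (3, 0) → (3, -1)
T2 reflect across y = 0: (1, 1) → (1, -1); (-4, -5) → (-4, 5); (-4, 3) → (-4, -3); (3, -1) → (3, 1)
T3 scale by (1, 3): (1, -1) → (1, -3); (-4, 5) → (-4, 15); (-4, -3) → (-4, -9); (3, 1) → (3, 3)
T4 translate by (1, 6): (1, -3) → (2, 3); (-4, 15) → (-3, 21); (-4, -9) → (-3, -3); (3, 3) → (4, 9)
T5 rotate counter-clockwise with cos θ = -12/13, sin θ = 5/13: (2, 3) → (-3, -2); (-3, 21) → (-69/13, -267/13); (-3, -3) → (51/13, 21/13); (4, 9) → (-93/13, -88/13)
T6 scale by (3, 1/2): (-3, -2) → (-9, -1); (-69/13, -267/13) → (-207/13, -267/26); (51/13, 21/13) → (153/13, 21/26); (-93/13, -88/13) → (-279/13, -44/13)

image vertices: (-9, -1), (-207/13, -267/26), (153/13, 21/26), (-279/13, -44/13)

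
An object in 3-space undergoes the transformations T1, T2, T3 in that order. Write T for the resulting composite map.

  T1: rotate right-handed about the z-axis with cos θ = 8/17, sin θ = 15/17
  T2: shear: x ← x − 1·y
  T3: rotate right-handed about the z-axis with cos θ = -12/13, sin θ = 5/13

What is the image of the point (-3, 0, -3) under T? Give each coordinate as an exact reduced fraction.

T1 rotate right-handed about the z-axis with cos θ = 8/17, sin θ = 15/17: (-3, 0, -3) → (-24/17, -45/17, -3)
T2 shear: x ← x − 1·y: (-24/17, -45/17, -3) → (21/17, -45/17, -3)
T3 rotate right-handed about the z-axis with cos θ = -12/13, sin θ = 5/13: (21/17, -45/17, -3) → (-27/221, 645/221, -3)

T(p) = (-27/221, 645/221, -3)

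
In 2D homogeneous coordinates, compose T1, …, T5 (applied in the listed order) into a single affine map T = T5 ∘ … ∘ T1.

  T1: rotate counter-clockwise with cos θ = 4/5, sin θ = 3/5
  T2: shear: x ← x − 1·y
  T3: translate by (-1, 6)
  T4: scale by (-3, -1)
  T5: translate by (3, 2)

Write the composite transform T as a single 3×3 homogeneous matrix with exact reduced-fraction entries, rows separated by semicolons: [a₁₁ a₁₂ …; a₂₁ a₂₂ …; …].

T = [-3/5 21/5 6; -3/5 -4/5 -4; 0 0 1]

T1 = [4/5 -3/5 0; 3/5 4/5 0; 0 0 1]
T2·T1 = [1/5 -7/5 0; 3/5 4/5 0; 0 0 1]
T3·…·T1 = [1/5 -7/5 -1; 3/5 4/5 6; 0 0 1]
T4·…·T1 = [-3/5 21/5 3; -3/5 -4/5 -6; 0 0 1]
T5·…·T1 = [-3/5 21/5 6; -3/5 -4/5 -4; 0 0 1]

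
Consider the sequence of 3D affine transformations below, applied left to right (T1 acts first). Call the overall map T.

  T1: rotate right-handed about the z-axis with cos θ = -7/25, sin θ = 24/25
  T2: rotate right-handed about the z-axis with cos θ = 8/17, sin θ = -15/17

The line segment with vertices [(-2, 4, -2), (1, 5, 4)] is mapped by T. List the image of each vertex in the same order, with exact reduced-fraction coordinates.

T1 rotate right-handed about the z-axis with cos θ = -7/25, sin θ = 24/25: (-2, 4, -2) → (-82/25, -76/25, -2); (1, 5, 4) → (-127/25, -11/25, 4)
T2 rotate right-handed about the z-axis with cos θ = 8/17, sin θ = -15/17: (-82/25, -76/25, -2) → (-1796/425, 622/425, -2); (-127/25, -11/25, 4) → (-1181/425, 1817/425, 4)

image vertices: (-1796/425, 622/425, -2), (-1181/425, 1817/425, 4)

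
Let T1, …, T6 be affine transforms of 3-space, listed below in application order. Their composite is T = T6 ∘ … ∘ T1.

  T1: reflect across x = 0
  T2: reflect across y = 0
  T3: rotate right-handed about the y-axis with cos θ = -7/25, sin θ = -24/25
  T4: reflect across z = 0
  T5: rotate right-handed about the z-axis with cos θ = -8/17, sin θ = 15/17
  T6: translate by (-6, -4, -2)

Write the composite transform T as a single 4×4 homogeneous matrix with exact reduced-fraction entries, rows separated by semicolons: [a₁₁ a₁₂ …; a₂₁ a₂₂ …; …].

T1 = [-1 0 0 0; 0 1 0 0; 0 0 1 0; 0 0 0 1]
T2·T1 = [-1 0 0 0; 0 -1 0 0; 0 0 1 0; 0 0 0 1]
T3·…·T1 = [7/25 0 -24/25 0; 0 -1 0 0; -24/25 0 -7/25 0; 0 0 0 1]
T4·…·T1 = [7/25 0 -24/25 0; 0 -1 0 0; 24/25 0 7/25 0; 0 0 0 1]
T5·…·T1 = [-56/425 15/17 192/425 0; 21/85 8/17 -72/85 0; 24/25 0 7/25 0; 0 0 0 1]
T6·…·T1 = [-56/425 15/17 192/425 -6; 21/85 8/17 -72/85 -4; 24/25 0 7/25 -2; 0 0 0 1]

T = [-56/425 15/17 192/425 -6; 21/85 8/17 -72/85 -4; 24/25 0 7/25 -2; 0 0 0 1]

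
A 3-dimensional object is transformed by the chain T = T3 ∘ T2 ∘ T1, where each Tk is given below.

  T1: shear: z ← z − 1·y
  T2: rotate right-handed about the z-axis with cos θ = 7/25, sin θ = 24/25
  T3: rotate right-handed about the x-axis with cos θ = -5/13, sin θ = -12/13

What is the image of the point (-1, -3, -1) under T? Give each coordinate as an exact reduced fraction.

T(p) = (13/5, 33/13, 58/65)

T1 shear: z ← z − 1·y: (-1, -3, -1) → (-1, -3, 2)
T2 rotate right-handed about the z-axis with cos θ = 7/25, sin θ = 24/25: (-1, -3, 2) → (13/5, -9/5, 2)
T3 rotate right-handed about the x-axis with cos θ = -5/13, sin θ = -12/13: (13/5, -9/5, 2) → (13/5, 33/13, 58/65)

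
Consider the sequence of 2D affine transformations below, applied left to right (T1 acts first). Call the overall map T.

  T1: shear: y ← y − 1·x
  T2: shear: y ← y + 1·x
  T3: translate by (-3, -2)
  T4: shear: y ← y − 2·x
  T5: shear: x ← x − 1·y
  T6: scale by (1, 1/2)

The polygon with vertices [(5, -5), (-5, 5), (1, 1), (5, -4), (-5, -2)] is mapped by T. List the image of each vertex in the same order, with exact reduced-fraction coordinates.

T1 shear: y ← y − 1·x: (5, -5) → (5, -10); (-5, 5) → (-5, 10); (1, 1) → (1, 0); (5, -4) → (5, -9); (-5, -2) → (-5, 3)
T2 shear: y ← y + 1·x: (5, -10) → (5, -5); (-5, 10) → (-5, 5); (1, 0) → (1, 1); (5, -9) → (5, -4); (-5, 3) → (-5, -2)
T3 translate by (-3, -2): (5, -5) → (2, -7); (-5, 5) → (-8, 3); (1, 1) → (-2, -1); (5, -4) → (2, -6); (-5, -2) → (-8, -4)
T4 shear: y ← y − 2·x: (2, -7) → (2, -11); (-8, 3) → (-8, 19); (-2, -1) → (-2, 3); (2, -6) → (2, -10); (-8, -4) → (-8, 12)
T5 shear: x ← x − 1·y: (2, -11) → (13, -11); (-8, 19) → (-27, 19); (-2, 3) → (-5, 3); (2, -10) → (12, -10); (-8, 12) → (-20, 12)
T6 scale by (1, 1/2): (13, -11) → (13, -11/2); (-27, 19) → (-27, 19/2); (-5, 3) → (-5, 3/2); (12, -10) → (12, -5); (-20, 12) → (-20, 6)

image vertices: (13, -11/2), (-27, 19/2), (-5, 3/2), (12, -5), (-20, 6)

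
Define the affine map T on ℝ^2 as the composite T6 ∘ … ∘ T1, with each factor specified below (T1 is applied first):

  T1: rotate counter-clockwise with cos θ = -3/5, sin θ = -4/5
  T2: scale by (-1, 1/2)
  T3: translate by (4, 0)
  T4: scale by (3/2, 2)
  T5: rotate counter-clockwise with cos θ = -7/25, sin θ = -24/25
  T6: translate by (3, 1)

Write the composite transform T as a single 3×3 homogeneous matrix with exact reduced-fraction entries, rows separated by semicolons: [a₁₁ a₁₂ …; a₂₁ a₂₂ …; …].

T1 = [-3/5 4/5 0; -4/5 -3/5 0; 0 0 1]
T2·T1 = [3/5 -4/5 0; -2/5 -3/10 0; 0 0 1]
T3·…·T1 = [3/5 -4/5 4; -2/5 -3/10 0; 0 0 1]
T4·…·T1 = [9/10 -6/5 6; -4/5 -3/5 0; 0 0 1]
T5·…·T1 = [-51/50 -6/25 -42/25; -16/25 33/25 -144/25; 0 0 1]
T6·…·T1 = [-51/50 -6/25 33/25; -16/25 33/25 -119/25; 0 0 1]

T = [-51/50 -6/25 33/25; -16/25 33/25 -119/25; 0 0 1]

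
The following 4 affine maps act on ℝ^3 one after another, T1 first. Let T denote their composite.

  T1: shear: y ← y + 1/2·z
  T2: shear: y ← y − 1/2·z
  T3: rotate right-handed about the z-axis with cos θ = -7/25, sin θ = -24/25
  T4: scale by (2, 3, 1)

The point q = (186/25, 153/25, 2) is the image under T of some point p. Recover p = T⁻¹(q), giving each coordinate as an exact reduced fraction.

T1 = [1 0 0 0; 0 1 1/2 0; 0 0 1 0; 0 0 0 1]
T2·T1 = [1 0 0 0; 0 1 0 0; 0 0 1 0; 0 0 0 1]
T3·…·T1 = [-7/25 24/25 0 0; -24/25 -7/25 0 0; 0 0 1 0; 0 0 0 1]
T4·…·T1 = [-14/25 48/25 0 0; -72/25 -21/25 0 0; 0 0 1 0; 0 0 0 1]
det M = 6; M⁻¹ = [-7/50 -8/25 0 0; 12/25 -7/75 0 0; 0 0 1 0; 0 0 0 1]
M⁻¹ · (186/25, 153/25, 2)ᵀ = (-3, 3, 2)ᵀ

p = (-3, 3, 2)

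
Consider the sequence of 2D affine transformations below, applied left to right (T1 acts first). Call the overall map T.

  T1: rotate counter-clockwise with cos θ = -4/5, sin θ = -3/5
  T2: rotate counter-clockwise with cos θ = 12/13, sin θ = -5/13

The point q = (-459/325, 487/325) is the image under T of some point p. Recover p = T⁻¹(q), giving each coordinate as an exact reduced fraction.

p = (1, -9/5)

T1 = [-4/5 3/5 0; -3/5 -4/5 0; 0 0 1]
T2·T1 = [-63/65 16/65 0; -16/65 -63/65 0; 0 0 1]
det M = 1; M⁻¹ = [-63/65 -16/65 0; 16/65 -63/65 0; 0 0 1]
M⁻¹ · (-459/325, 487/325)ᵀ = (1, -9/5)ᵀ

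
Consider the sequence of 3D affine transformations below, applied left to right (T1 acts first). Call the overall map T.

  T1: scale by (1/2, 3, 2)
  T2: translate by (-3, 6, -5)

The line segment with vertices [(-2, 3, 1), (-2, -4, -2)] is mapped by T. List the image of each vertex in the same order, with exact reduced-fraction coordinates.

image vertices: (-4, 15, -3), (-4, -6, -9)

T1 scale by (1/2, 3, 2): (-2, 3, 1) → (-1, 9, 2); (-2, -4, -2) → (-1, -12, -4)
T2 translate by (-3, 6, -5): (-1, 9, 2) → (-4, 15, -3); (-1, -12, -4) → (-4, -6, -9)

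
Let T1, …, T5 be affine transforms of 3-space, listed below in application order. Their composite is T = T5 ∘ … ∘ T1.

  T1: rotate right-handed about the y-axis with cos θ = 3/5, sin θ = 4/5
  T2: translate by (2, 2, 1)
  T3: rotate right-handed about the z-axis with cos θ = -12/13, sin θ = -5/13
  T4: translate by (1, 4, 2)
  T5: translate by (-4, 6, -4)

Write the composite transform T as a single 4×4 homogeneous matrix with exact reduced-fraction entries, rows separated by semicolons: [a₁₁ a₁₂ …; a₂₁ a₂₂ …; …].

T1 = [3/5 0 4/5 0; 0 1 0 0; -4/5 0 3/5 0; 0 0 0 1]
T2·T1 = [3/5 0 4/5 2; 0 1 0 2; -4/5 0 3/5 1; 0 0 0 1]
T3·…·T1 = [-36/65 5/13 -48/65 -14/13; -3/13 -12/13 -4/13 -34/13; -4/5 0 3/5 1; 0 0 0 1]
T4·…·T1 = [-36/65 5/13 -48/65 -1/13; -3/13 -12/13 -4/13 18/13; -4/5 0 3/5 3; 0 0 0 1]
T5·…·T1 = [-36/65 5/13 -48/65 -53/13; -3/13 -12/13 -4/13 96/13; -4/5 0 3/5 -1; 0 0 0 1]

T = [-36/65 5/13 -48/65 -53/13; -3/13 -12/13 -4/13 96/13; -4/5 0 3/5 -1; 0 0 0 1]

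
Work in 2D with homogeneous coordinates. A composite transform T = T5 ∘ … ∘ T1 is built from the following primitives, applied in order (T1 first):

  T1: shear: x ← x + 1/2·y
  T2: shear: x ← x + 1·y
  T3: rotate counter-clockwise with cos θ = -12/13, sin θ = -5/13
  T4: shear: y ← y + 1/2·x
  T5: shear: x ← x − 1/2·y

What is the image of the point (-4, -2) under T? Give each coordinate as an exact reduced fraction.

T(p) = (2, 96/13)

T1 shear: x ← x + 1/2·y: (-4, -2) → (-5, -2)
T2 shear: x ← x + 1·y: (-5, -2) → (-7, -2)
T3 rotate counter-clockwise with cos θ = -12/13, sin θ = -5/13: (-7, -2) → (74/13, 59/13)
T4 shear: y ← y + 1/2·x: (74/13, 59/13) → (74/13, 96/13)
T5 shear: x ← x − 1/2·y: (74/13, 96/13) → (2, 96/13)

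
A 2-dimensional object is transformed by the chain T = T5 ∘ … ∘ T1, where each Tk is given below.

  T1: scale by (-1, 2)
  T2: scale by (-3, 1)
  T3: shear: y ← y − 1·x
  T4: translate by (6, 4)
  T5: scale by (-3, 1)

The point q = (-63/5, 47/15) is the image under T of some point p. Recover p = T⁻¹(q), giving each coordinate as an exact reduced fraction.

p = (-3/5, -4/3)

T1 = [-1 0 0; 0 2 0; 0 0 1]
T2·T1 = [3 0 0; 0 2 0; 0 0 1]
T3·…·T1 = [3 0 0; -3 2 0; 0 0 1]
T4·…·T1 = [3 0 6; -3 2 4; 0 0 1]
T5·…·T1 = [-9 0 -18; -3 2 4; 0 0 1]
det M = -18; M⁻¹ = [-1/9 0 -2; -1/6 1/2 -5; 0 0 1]
M⁻¹ · (-63/5, 47/15)ᵀ = (-3/5, -4/3)ᵀ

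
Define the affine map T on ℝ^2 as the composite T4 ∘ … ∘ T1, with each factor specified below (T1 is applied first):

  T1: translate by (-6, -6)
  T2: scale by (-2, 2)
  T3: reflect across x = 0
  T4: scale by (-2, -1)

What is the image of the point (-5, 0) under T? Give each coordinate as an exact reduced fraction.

T(p) = (44, 12)

T1 translate by (-6, -6): (-5, 0) → (-11, -6)
T2 scale by (-2, 2): (-11, -6) → (22, -12)
T3 reflect across x = 0: (22, -12) → (-22, -12)
T4 scale by (-2, -1): (-22, -12) → (44, 12)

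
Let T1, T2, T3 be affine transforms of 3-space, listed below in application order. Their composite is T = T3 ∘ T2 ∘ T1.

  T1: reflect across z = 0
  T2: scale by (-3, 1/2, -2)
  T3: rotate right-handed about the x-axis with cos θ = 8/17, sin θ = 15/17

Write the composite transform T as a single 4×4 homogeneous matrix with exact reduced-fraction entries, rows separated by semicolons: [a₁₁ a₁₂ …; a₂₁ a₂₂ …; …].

T1 = [1 0 0 0; 0 1 0 0; 0 0 -1 0; 0 0 0 1]
T2·T1 = [-3 0 0 0; 0 1/2 0 0; 0 0 2 0; 0 0 0 1]
T3·…·T1 = [-3 0 0 0; 0 4/17 -30/17 0; 0 15/34 16/17 0; 0 0 0 1]

T = [-3 0 0 0; 0 4/17 -30/17 0; 0 15/34 16/17 0; 0 0 0 1]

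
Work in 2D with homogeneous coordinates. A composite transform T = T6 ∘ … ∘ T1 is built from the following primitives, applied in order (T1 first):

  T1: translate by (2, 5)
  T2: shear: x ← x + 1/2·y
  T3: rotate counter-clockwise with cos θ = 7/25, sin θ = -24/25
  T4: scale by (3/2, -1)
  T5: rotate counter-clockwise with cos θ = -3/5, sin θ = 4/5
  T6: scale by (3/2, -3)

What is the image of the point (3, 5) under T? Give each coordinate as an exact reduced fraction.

T1 translate by (2, 5): (3, 5) → (5, 10)
T2 shear: x ← x + 1/2·y: (5, 10) → (10, 10)
T3 rotate counter-clockwise with cos θ = 7/25, sin θ = -24/25: (10, 10) → (62/5, -34/5)
T4 scale by (3/2, -1): (62/5, -34/5) → (93/5, 34/5)
T5 rotate counter-clockwise with cos θ = -3/5, sin θ = 4/5: (93/5, 34/5) → (-83/5, 54/5)
T6 scale by (3/2, -3): (-83/5, 54/5) → (-249/10, -162/5)

T(p) = (-249/10, -162/5)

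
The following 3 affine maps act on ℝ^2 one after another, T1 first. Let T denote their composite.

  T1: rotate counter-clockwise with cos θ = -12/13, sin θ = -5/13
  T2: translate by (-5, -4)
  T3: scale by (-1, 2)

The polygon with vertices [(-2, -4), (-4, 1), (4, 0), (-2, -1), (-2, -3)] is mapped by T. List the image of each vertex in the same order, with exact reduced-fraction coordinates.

image vertices: (61/13, 12/13), (12/13, -88/13), (113/13, -144/13), (46/13, -60/13), (56/13, -12/13)

T1 rotate counter-clockwise with cos θ = -12/13, sin θ = -5/13: (-2, -4) → (4/13, 58/13); (-4, 1) → (53/13, 8/13); (4, 0) → (-48/13, -20/13); (-2, -1) → (19/13, 22/13); (-2, -3) → (9/13, 46/13)
T2 translate by (-5, -4): (4/13, 58/13) → (-61/13, 6/13); (53/13, 8/13) → (-12/13, -44/13); (-48/13, -20/13) → (-113/13, -72/13); (19/13, 22/13) → (-46/13, -30/13); (9/13, 46/13) → (-56/13, -6/13)
T3 scale by (-1, 2): (-61/13, 6/13) → (61/13, 12/13); (-12/13, -44/13) → (12/13, -88/13); (-113/13, -72/13) → (113/13, -144/13); (-46/13, -30/13) → (46/13, -60/13); (-56/13, -6/13) → (56/13, -12/13)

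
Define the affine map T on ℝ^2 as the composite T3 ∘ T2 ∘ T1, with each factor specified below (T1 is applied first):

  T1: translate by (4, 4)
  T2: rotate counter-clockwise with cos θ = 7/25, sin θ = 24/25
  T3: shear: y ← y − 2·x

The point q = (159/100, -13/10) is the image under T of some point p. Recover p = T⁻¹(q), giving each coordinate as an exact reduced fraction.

T1 = [1 0 4; 0 1 4; 0 0 1]
T2·T1 = [7/25 -24/25 -68/25; 24/25 7/25 124/25; 0 0 1]
T3·…·T1 = [7/25 -24/25 -68/25; 2/5 11/5 52/5; 0 0 1]
det M = 1; M⁻¹ = [11/5 24/25 -4; -2/5 7/25 -4; 0 0 1]
M⁻¹ · (159/100, -13/10)ᵀ = (-7/4, -5)ᵀ

p = (-7/4, -5)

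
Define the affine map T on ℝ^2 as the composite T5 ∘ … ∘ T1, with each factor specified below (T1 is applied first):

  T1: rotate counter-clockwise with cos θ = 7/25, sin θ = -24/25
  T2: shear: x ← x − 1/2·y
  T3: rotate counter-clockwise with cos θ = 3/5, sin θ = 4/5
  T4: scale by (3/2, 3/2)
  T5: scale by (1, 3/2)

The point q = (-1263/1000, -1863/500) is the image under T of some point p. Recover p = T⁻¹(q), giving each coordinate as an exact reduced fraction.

T1 = [7/25 24/25 0; -24/25 7/25 0; 0 0 1]
T2·T1 = [19/25 41/50 0; -24/25 7/25 0; 0 0 1]
T3·…·T1 = [153/125 67/250 0; 4/125 103/125 0; 0 0 1]
T4·…·T1 = [459/250 201/500 0; 6/125 309/250 0; 0 0 1]
T5·…·T1 = [459/250 201/500 0; 9/125 927/500 0; 0 0 1]
det M = 27/8; M⁻¹ = [206/375 -134/1125 0; -8/375 68/125 0; 0 0 1]
M⁻¹ · (-1263/1000, -1863/500)ᵀ = (-1/4, -2)ᵀ

p = (-1/4, -2)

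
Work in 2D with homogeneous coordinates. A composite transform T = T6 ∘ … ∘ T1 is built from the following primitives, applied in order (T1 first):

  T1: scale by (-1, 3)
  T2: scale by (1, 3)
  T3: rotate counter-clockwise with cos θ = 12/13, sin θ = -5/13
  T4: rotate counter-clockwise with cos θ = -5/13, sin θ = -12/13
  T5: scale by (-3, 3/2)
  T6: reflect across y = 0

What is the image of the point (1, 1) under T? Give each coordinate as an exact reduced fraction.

T1 scale by (-1, 3): (1, 1) → (-1, 3)
T2 scale by (1, 3): (-1, 3) → (-1, 9)
T3 rotate counter-clockwise with cos θ = 12/13, sin θ = -5/13: (-1, 9) → (33/13, 113/13)
T4 rotate counter-clockwise with cos θ = -5/13, sin θ = -12/13: (33/13, 113/13) → (1191/169, -961/169)
T5 scale by (-3, 3/2): (1191/169, -961/169) → (-3573/169, -2883/338)
T6 reflect across y = 0: (-3573/169, -2883/338) → (-3573/169, 2883/338)

T(p) = (-3573/169, 2883/338)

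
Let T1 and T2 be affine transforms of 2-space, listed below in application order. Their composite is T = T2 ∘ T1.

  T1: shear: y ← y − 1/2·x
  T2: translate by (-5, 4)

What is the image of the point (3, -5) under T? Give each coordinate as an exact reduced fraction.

T1 shear: y ← y − 1/2·x: (3, -5) → (3, -13/2)
T2 translate by (-5, 4): (3, -13/2) → (-2, -5/2)

T(p) = (-2, -5/2)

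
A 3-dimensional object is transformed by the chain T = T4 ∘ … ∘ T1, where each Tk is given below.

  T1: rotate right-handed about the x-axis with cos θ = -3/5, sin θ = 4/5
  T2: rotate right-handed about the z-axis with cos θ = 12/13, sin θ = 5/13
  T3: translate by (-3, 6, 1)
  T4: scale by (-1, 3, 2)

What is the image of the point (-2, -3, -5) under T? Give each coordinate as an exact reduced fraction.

T1 rotate right-handed about the x-axis with cos θ = -3/5, sin θ = 4/5: (-2, -3, -5) → (-2, 29/5, 3/5)
T2 rotate right-handed about the z-axis with cos θ = 12/13, sin θ = 5/13: (-2, 29/5, 3/5) → (-53/13, 298/65, 3/5)
T3 translate by (-3, 6, 1): (-53/13, 298/65, 3/5) → (-92/13, 688/65, 8/5)
T4 scale by (-1, 3, 2): (-92/13, 688/65, 8/5) → (92/13, 2064/65, 16/5)

T(p) = (92/13, 2064/65, 16/5)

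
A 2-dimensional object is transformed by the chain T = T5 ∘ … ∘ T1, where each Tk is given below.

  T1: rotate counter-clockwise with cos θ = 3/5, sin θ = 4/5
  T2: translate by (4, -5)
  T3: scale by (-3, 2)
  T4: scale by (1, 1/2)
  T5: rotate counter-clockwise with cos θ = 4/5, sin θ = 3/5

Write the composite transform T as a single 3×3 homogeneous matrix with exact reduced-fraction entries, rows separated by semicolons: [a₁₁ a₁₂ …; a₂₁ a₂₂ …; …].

T1 = [3/5 -4/5 0; 4/5 3/5 0; 0 0 1]
T2·T1 = [3/5 -4/5 4; 4/5 3/5 -5; 0 0 1]
T3·…·T1 = [-9/5 12/5 -12; 8/5 6/5 -10; 0 0 1]
T4·…·T1 = [-9/5 12/5 -12; 4/5 3/5 -5; 0 0 1]
T5·…·T1 = [-48/25 39/25 -33/5; -11/25 48/25 -56/5; 0 0 1]

T = [-48/25 39/25 -33/5; -11/25 48/25 -56/5; 0 0 1]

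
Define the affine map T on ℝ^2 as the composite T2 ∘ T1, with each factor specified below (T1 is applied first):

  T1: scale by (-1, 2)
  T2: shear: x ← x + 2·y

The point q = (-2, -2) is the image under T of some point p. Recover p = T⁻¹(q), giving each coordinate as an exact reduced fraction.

T1 = [-1 0 0; 0 2 0; 0 0 1]
T2·T1 = [-1 4 0; 0 2 0; 0 0 1]
det M = -2; M⁻¹ = [-1 2 0; 0 1/2 0; 0 0 1]
M⁻¹ · (-2, -2)ᵀ = (-2, -1)ᵀ

p = (-2, -1)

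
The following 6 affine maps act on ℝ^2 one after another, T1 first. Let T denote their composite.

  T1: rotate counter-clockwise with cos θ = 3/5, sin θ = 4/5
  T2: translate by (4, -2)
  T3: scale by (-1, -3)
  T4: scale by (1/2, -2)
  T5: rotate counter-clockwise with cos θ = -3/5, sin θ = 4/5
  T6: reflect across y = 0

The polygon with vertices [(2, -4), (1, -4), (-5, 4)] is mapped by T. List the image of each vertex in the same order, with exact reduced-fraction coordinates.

T1 rotate counter-clockwise with cos θ = 3/5, sin θ = 4/5: (2, -4) → (22/5, -4/5); (1, -4) → (19/5, -8/5); (-5, 4) → (-31/5, -8/5)
T2 translate by (4, -2): (22/5, -4/5) → (42/5, -14/5); (19/5, -8/5) → (39/5, -18/5); (-31/5, -8/5) → (-11/5, -18/5)
T3 scale by (-1, -3): (42/5, -14/5) → (-42/5, 42/5); (39/5, -18/5) → (-39/5, 54/5); (-11/5, -18/5) → (11/5, 54/5)
T4 scale by (1/2, -2): (-42/5, 42/5) → (-21/5, -84/5); (-39/5, 54/5) → (-39/10, -108/5); (11/5, 54/5) → (11/10, -108/5)
T5 rotate counter-clockwise with cos θ = -3/5, sin θ = 4/5: (-21/5, -84/5) → (399/25, 168/25); (-39/10, -108/5) → (981/50, 246/25); (11/10, -108/5) → (831/50, 346/25)
T6 reflect across y = 0: (399/25, 168/25) → (399/25, -168/25); (981/50, 246/25) → (981/50, -246/25); (831/50, 346/25) → (831/50, -346/25)

image vertices: (399/25, -168/25), (981/50, -246/25), (831/50, -346/25)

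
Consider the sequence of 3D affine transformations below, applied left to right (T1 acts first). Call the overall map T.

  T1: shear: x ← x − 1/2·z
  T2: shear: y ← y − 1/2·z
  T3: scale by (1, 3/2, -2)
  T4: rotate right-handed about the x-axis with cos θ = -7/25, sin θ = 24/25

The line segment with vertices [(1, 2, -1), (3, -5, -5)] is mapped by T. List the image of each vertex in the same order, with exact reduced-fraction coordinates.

T1 shear: x ← x − 1/2·z: (1, 2, -1) → (3/2, 2, -1); (3, -5, -5) → (11/2, -5, -5)
T2 shear: y ← y − 1/2·z: (3/2, 2, -1) → (3/2, 5/2, -1); (11/2, -5, -5) → (11/2, -5/2, -5)
T3 scale by (1, 3/2, -2): (3/2, 5/2, -1) → (3/2, 15/4, 2); (11/2, -5/2, -5) → (11/2, -15/4, 10)
T4 rotate right-handed about the x-axis with cos θ = -7/25, sin θ = 24/25: (3/2, 15/4, 2) → (3/2, -297/100, 76/25); (11/2, -15/4, 10) → (11/2, -171/20, -32/5)

image vertices: (3/2, -297/100, 76/25), (11/2, -171/20, -32/5)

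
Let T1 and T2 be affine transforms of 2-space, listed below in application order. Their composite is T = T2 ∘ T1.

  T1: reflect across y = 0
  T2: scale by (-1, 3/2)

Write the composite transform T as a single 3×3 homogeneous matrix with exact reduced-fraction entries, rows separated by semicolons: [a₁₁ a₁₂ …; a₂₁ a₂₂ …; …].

T = [-1 0 0; 0 -3/2 0; 0 0 1]

T1 = [1 0 0; 0 -1 0; 0 0 1]
T2·T1 = [-1 0 0; 0 -3/2 0; 0 0 1]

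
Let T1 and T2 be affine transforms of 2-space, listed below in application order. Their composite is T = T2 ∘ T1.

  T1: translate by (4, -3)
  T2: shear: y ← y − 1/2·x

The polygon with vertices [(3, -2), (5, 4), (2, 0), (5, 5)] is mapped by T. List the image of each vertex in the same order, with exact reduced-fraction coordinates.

image vertices: (7, -17/2), (9, -7/2), (6, -6), (9, -5/2)

T1 translate by (4, -3): (3, -2) → (7, -5); (5, 4) → (9, 1); (2, 0) → (6, -3); (5, 5) → (9, 2)
T2 shear: y ← y − 1/2·x: (7, -5) → (7, -17/2); (9, 1) → (9, -7/2); (6, -3) → (6, -6); (9, 2) → (9, -5/2)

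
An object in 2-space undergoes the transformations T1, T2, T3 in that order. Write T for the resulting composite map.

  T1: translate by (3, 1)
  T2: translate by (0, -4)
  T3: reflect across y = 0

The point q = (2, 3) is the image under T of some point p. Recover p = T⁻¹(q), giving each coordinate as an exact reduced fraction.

T1 = [1 0 3; 0 1 1; 0 0 1]
T2·T1 = [1 0 3; 0 1 -3; 0 0 1]
T3·…·T1 = [1 0 3; 0 -1 3; 0 0 1]
det M = -1; M⁻¹ = [1 0 -3; 0 -1 3; 0 0 1]
M⁻¹ · (2, 3)ᵀ = (-1, 0)ᵀ

p = (-1, 0)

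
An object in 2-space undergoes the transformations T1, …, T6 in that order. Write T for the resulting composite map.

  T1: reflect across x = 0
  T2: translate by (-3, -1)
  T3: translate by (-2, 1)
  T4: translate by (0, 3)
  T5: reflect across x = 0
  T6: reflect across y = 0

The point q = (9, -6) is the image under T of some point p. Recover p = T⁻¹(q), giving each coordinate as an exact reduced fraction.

T1 = [-1 0 0; 0 1 0; 0 0 1]
T2·T1 = [-1 0 -3; 0 1 -1; 0 0 1]
T3·…·T1 = [-1 0 -5; 0 1 0; 0 0 1]
T4·…·T1 = [-1 0 -5; 0 1 3; 0 0 1]
T5·…·T1 = [1 0 5; 0 1 3; 0 0 1]
T6·…·T1 = [1 0 5; 0 -1 -3; 0 0 1]
det M = -1; M⁻¹ = [1 0 -5; 0 -1 -3; 0 0 1]
M⁻¹ · (9, -6)ᵀ = (4, 3)ᵀ

p = (4, 3)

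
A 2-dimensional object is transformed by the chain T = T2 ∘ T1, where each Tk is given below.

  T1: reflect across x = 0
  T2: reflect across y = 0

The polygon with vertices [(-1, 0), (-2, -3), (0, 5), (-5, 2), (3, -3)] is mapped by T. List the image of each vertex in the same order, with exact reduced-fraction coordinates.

image vertices: (1, 0), (2, 3), (0, -5), (5, -2), (-3, 3)

T1 reflect across x = 0: (-1, 0) → (1, 0); (-2, -3) → (2, -3); (0, 5) → (0, 5); (-5, 2) → (5, 2); (3, -3) → (-3, -3)
T2 reflect across y = 0: (1, 0) → (1, 0); (2, -3) → (2, 3); (0, 5) → (0, -5); (5, 2) → (5, -2); (-3, -3) → (-3, 3)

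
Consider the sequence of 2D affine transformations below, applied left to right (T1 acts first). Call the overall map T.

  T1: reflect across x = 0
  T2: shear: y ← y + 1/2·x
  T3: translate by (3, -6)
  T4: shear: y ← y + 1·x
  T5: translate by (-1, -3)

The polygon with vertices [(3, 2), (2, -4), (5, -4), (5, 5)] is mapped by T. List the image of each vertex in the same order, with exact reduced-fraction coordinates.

T1 reflect across x = 0: (3, 2) → (-3, 2); (2, -4) → (-2, -4); (5, -4) → (-5, -4); (5, 5) → (-5, 5)
T2 shear: y ← y + 1/2·x: (-3, 2) → (-3, 1/2); (-2, -4) → (-2, -5); (-5, -4) → (-5, -13/2); (-5, 5) → (-5, 5/2)
T3 translate by (3, -6): (-3, 1/2) → (0, -11/2); (-2, -5) → (1, -11); (-5, -13/2) → (-2, -25/2); (-5, 5/2) → (-2, -7/2)
T4 shear: y ← y + 1·x: (0, -11/2) → (0, -11/2); (1, -11) → (1, -10); (-2, -25/2) → (-2, -29/2); (-2, -7/2) → (-2, -11/2)
T5 translate by (-1, -3): (0, -11/2) → (-1, -17/2); (1, -10) → (0, -13); (-2, -29/2) → (-3, -35/2); (-2, -11/2) → (-3, -17/2)

image vertices: (-1, -17/2), (0, -13), (-3, -35/2), (-3, -17/2)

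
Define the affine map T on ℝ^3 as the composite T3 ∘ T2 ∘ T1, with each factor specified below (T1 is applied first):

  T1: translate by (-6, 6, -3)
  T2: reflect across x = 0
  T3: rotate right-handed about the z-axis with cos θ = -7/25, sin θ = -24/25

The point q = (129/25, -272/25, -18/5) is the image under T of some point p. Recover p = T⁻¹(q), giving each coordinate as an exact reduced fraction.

T1 = [1 0 0 -6; 0 1 0 6; 0 0 1 -3; 0 0 0 1]
T2·T1 = [-1 0 0 6; 0 1 0 6; 0 0 1 -3; 0 0 0 1]
T3·…·T1 = [7/25 24/25 0 102/25; 24/25 -7/25 0 -186/25; 0 0 1 -3; 0 0 0 1]
det M = -1; M⁻¹ = [7/25 24/25 0 6; 24/25 -7/25 0 -6; 0 0 1 3; 0 0 0 1]
M⁻¹ · (129/25, -272/25, -18/5)ᵀ = (-3, 2, -3/5)ᵀ

p = (-3, 2, -3/5)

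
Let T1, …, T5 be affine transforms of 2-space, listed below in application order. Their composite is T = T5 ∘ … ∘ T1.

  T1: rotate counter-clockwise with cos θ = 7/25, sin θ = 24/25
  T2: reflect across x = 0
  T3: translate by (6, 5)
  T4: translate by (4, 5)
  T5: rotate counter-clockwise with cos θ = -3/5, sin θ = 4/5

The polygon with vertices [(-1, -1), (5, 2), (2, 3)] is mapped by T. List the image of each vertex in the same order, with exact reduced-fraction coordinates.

image vertices: (-63/5, 11/5), (-93/5, -4/5), (-88/5, 11/5)

T1 rotate counter-clockwise with cos θ = 7/25, sin θ = 24/25: (-1, -1) → (17/25, -31/25); (5, 2) → (-13/25, 134/25); (2, 3) → (-58/25, 69/25)
T2 reflect across x = 0: (17/25, -31/25) → (-17/25, -31/25); (-13/25, 134/25) → (13/25, 134/25); (-58/25, 69/25) → (58/25, 69/25)
T3 translate by (6, 5): (-17/25, -31/25) → (133/25, 94/25); (13/25, 134/25) → (163/25, 259/25); (58/25, 69/25) → (208/25, 194/25)
T4 translate by (4, 5): (133/25, 94/25) → (233/25, 219/25); (163/25, 259/25) → (263/25, 384/25); (208/25, 194/25) → (308/25, 319/25)
T5 rotate counter-clockwise with cos θ = -3/5, sin θ = 4/5: (233/25, 219/25) → (-63/5, 11/5); (263/25, 384/25) → (-93/5, -4/5); (308/25, 319/25) → (-88/5, 11/5)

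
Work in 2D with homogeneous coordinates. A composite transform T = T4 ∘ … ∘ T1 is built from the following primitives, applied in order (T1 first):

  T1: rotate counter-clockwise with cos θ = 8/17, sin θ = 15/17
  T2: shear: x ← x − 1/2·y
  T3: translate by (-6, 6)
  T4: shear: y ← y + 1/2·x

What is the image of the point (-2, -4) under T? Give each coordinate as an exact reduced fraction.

T(p) = (-27/17, 53/34)

T1 rotate counter-clockwise with cos θ = 8/17, sin θ = 15/17: (-2, -4) → (44/17, -62/17)
T2 shear: x ← x − 1/2·y: (44/17, -62/17) → (75/17, -62/17)
T3 translate by (-6, 6): (75/17, -62/17) → (-27/17, 40/17)
T4 shear: y ← y + 1/2·x: (-27/17, 40/17) → (-27/17, 53/34)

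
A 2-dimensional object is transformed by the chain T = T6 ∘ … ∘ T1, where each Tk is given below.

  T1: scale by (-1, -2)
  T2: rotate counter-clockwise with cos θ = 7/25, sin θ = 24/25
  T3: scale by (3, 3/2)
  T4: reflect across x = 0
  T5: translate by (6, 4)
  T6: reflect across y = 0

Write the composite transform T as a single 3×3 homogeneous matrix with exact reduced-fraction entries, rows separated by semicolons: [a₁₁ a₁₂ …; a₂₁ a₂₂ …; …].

T1 = [-1 0 0; 0 -2 0; 0 0 1]
T2·T1 = [-7/25 48/25 0; -24/25 -14/25 0; 0 0 1]
T3·…·T1 = [-21/25 144/25 0; -36/25 -21/25 0; 0 0 1]
T4·…·T1 = [21/25 -144/25 0; -36/25 -21/25 0; 0 0 1]
T5·…·T1 = [21/25 -144/25 6; -36/25 -21/25 4; 0 0 1]
T6·…·T1 = [21/25 -144/25 6; 36/25 21/25 -4; 0 0 1]

T = [21/25 -144/25 6; 36/25 21/25 -4; 0 0 1]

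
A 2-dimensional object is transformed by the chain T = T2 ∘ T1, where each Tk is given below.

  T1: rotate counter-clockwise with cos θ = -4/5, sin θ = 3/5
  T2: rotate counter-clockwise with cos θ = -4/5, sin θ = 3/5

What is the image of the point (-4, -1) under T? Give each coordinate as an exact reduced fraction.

T1 rotate counter-clockwise with cos θ = -4/5, sin θ = 3/5: (-4, -1) → (19/5, -8/5)
T2 rotate counter-clockwise with cos θ = -4/5, sin θ = 3/5: (19/5, -8/5) → (-52/25, 89/25)

T(p) = (-52/25, 89/25)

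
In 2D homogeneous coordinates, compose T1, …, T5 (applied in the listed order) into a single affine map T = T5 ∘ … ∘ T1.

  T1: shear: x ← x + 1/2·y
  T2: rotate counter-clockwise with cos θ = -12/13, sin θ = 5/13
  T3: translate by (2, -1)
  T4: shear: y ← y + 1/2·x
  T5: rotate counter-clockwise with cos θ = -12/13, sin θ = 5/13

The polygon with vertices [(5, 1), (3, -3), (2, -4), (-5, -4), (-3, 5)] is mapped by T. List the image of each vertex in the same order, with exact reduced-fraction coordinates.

T1 shear: x ← x + 1/2·y: (5, 1) → (11/2, 1); (3, -3) → (3/2, -3); (2, -4) → (0, -4); (-5, -4) → (-7, -4); (-3, 5) → (-1/2, 5)
T2 rotate counter-clockwise with cos θ = -12/13, sin θ = 5/13: (11/2, 1) → (-71/13, 31/26); (3/2, -3) → (-3/13, 87/26); (0, -4) → (20/13, 48/13); (-7, -4) → (8, 1); (-1/2, 5) → (-19/13, -125/26)
T3 translate by (2, -1): (-71/13, 31/26) → (-45/13, 5/26); (-3/13, 87/26) → (23/13, 61/26); (20/13, 48/13) → (46/13, 35/13); (8, 1) → (10, 0); (-19/13, -125/26) → (7/13, -151/26)
T4 shear: y ← y + 1/2·x: (-45/13, 5/26) → (-45/13, -20/13); (23/13, 61/26) → (23/13, 42/13); (46/13, 35/13) → (46/13, 58/13); (10, 0) → (10, 5); (7/13, -151/26) → (7/13, -72/13)
T5 rotate counter-clockwise with cos θ = -12/13, sin θ = 5/13: (-45/13, -20/13) → (640/169, 15/169); (23/13, 42/13) → (-486/169, -389/169); (46/13, 58/13) → (-842/169, -466/169); (10, 5) → (-145/13, -10/13); (7/13, -72/13) → (276/169, 899/169)

image vertices: (640/169, 15/169), (-486/169, -389/169), (-842/169, -466/169), (-145/13, -10/13), (276/169, 899/169)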